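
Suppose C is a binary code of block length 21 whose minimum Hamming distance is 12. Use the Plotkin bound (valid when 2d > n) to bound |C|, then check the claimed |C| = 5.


Plotkin bound M ≤ 8; given |C| = 5 ≤ bound (satisfied).

Check applicability: 2d = 24, n = 21.
2d − n = 3 > 0, so Plotkin applies.
Compute d/(2d−n) = 12/3 ≈ 4.0000.
⌊d/(2d−n)⌋ = 4.
Plotkin bound: M ≤ 2·4 = 8.
Given |C| = 5, check: satisfied.
This |C| is below the Plotkin bound.


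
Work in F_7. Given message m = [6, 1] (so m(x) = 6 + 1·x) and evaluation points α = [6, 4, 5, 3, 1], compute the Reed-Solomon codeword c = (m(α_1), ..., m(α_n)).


c = [5, 3, 4, 2, 0]

Message polynomial: m(x) = 6 + 1·x (mod 7).
For each evaluation point α_i, compute m(α_i) mod 7:
  α_1 = 6: Horner steps 1 → 5, so m(6) = 5.
  α_2 = 4: Horner steps 1 → 3, so m(4) = 3.
  α_3 = 5: Horner steps 1 → 4, so m(5) = 4.
  α_4 = 3: Horner steps 1 → 2, so m(3) = 2.
  α_5 = 1: Horner steps 1 → 0, so m(1) = 0.
Codeword c = [5, 3, 4, 2, 0] ∈ F_7^5.


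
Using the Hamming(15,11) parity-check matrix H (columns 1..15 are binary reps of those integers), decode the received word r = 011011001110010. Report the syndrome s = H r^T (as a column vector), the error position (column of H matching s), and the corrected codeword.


s = (0, 1, 0, 0)^T, error position = 4, corrected codeword c = 011111001110010

Compute s = H r^T mod 2 one row at a time:
  s_1 = 0 + 1 + 1 + 1 + 0 + 0 + 1 + 0 = 4 ≡ 0 (mod 2).
  s_2 = 0 + 1 + 1 + 0 + 0 + 0 + 1 + 0 = 3 ≡ 1 (mod 2).
  s_3 = 1 + 1 + 1 + 0 + 1 + 1 + 1 + 0 = 6 ≡ 0 (mod 2).
  s_4 = 0 + 1 + 1 + 0 + 1 + 1 + 0 + 0 = 4 ≡ 0 (mod 2).
s = (0, 1, 0, 0)^T — this equals column 4 of H (binary 0100), so error is at position 4.
Correct: flip bit 4 of r = 011011001110010 to get c = 011111001110010.


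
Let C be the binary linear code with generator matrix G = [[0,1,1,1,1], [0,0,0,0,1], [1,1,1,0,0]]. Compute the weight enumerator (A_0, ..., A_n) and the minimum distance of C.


Weight distribution: A_0 = 1, A_1 = 1, A_2 = 1, A_3 = 3, A_4 = 2. Minimum distance d = 1.

Enumerate all 2^3 = 8 messages m ∈ F_2^3.
For each, compute codeword c = mG in F_2^5, then tally its weight.
  m = 000 → c = 00000, weight = 0.
  m = 100 → c = 01111, weight = 4.
  m = 010 → c = 00001, weight = 1.
  m = 110 → c = 01110, weight = 3.
  m = 001 → c = 11100, weight = 3.
  m = 101 → c = 10011, weight = 3.
  m = 011 → c = 11101, weight = 4.
  m = 111 → c = 10010, weight = 2.
Tally weights:
  weight 0: 1 codewords.
  weight 1: 1 codewords.
  weight 2: 1 codewords.
  weight 3: 3 codewords.
  weight 4: 2 codewords.
Minimum distance d = smallest w > 0 with A_w > 0 = 1.
Sanity: Σ A_w = 8 = 2^3 = 8 ✓.


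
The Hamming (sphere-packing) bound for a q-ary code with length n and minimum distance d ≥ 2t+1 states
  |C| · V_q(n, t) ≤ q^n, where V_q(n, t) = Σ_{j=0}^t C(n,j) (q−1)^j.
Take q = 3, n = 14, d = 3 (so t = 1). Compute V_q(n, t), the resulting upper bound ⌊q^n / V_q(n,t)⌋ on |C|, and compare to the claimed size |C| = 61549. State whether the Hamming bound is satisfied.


V_q(n, t) = 29, q^n = 4782969, Hamming bound = 164929, |C| = 61549 ≤ bound (satisfied).

Step 1: Compute V_q(n, t) = Σ_{j=0}^1 C(n, j) (q−1)^j.
  j = 0: C(14,0)·(2)^0 = 1·1 = 1.
  j = 1: C(14,1)·(2)^1 = 14·2 = 28.
  V_q(n, t) = 1 + 28 = 29.
Step 2: q^n = 3^14 = 4782969.
Step 3: Hamming bound ⌊q^n / V_q(n,t)⌋ = ⌊4782969/29⌋ = 164929.
Step 4: Compare |C| = 61549 to 164929: satisfied.
The claimed |C| lies below the Hamming bound.


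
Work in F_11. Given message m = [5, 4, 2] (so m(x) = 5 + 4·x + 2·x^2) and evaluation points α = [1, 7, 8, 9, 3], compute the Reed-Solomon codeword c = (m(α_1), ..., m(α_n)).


c = [0, 10, 0, 5, 2]

Message polynomial: m(x) = 5 + 4·x + 2·x^2 (mod 11).
For each evaluation point α_i, compute m(α_i) mod 11:
  α_1 = 1: Horner steps 2 → 6 → 0, so m(1) = 0.
  α_2 = 7: Horner steps 2 → 7 → 10, so m(7) = 10.
  α_3 = 8: Horner steps 2 → 9 → 0, so m(8) = 0.
  α_4 = 9: Horner steps 2 → 0 → 5, so m(9) = 5.
  α_5 = 3: Horner steps 2 → 10 → 2, so m(3) = 2.
Codeword c = [0, 10, 0, 5, 2] ∈ F_11^5.


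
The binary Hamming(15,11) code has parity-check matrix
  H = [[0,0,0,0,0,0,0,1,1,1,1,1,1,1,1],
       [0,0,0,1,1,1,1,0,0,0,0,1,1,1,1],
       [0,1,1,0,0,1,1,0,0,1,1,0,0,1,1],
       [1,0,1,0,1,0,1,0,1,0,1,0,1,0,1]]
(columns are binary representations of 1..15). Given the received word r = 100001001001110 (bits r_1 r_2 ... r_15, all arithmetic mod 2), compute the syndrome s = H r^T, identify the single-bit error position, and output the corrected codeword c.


s = (0, 0, 0, 1)^T, error position = 1, corrected codeword c = 000001001001110

Compute s = H r^T mod 2 one row at a time:
  s_1 = 0 + 1 + 0 + 0 + 1 + 1 + 1 + 0 = 4 ≡ 0 (mod 2).
  s_2 = 0 + 0 + 1 + 0 + 1 + 1 + 1 + 0 = 4 ≡ 0 (mod 2).
  s_3 = 0 + 0 + 1 + 0 + 0 + 0 + 1 + 0 = 2 ≡ 0 (mod 2).
  s_4 = 1 + 0 + 0 + 0 + 1 + 0 + 1 + 0 = 3 ≡ 1 (mod 2).
s = (0, 0, 0, 1)^T — this equals column 1 of H (binary 0001), so error is at position 1.
Correct: flip bit 1 of r = 100001001001110 to get c = 000001001001110.


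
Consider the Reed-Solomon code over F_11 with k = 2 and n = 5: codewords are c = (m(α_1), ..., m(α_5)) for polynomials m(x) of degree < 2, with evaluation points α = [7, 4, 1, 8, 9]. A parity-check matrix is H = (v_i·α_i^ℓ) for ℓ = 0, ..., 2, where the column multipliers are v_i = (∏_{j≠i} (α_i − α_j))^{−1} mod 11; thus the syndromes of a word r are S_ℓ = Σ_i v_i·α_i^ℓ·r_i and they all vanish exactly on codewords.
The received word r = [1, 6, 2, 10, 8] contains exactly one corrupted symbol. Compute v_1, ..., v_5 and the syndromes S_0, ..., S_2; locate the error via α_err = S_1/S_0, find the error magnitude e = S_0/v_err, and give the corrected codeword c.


S = (3, 1, 4), error at position 2, error magnitude e = 10, c = [1, 7, 2, 10, 8].

Step 1: column multipliers v_i = (∏_{j≠i}(α_i − α_j))^{−1} mod 11.
  i = 1 (α = 7): (7−4)(7−1)(7−8)(7−9) = 3·6·(−1)·(−2) = 36 ≡ 3, so v_1 = 3^{−1} = 4 (mod 11).
  i = 2 (α = 4): (4−7)(4−1)(4−8)(4−9) = (−3)·3·(−4)·(−5) = −180 ≡ 7, so v_2 = 7^{−1} = 8 (mod 11).
  i = 3 (α = 1): (1−7)(1−4)(1−8)(1−9) = (−6)·(−3)·(−7)·(−8) = 1008 ≡ 7, so v_3 = 7^{−1} = 8 (mod 11).
  i = 4 (α = 8): (8−7)(8−4)(8−1)(8−9) = 1·4·7·(−1) = −28 ≡ 5, so v_4 = 5^{−1} = 9 (mod 11).
  i = 5 (α = 9): (9−7)(9−4)(9−1)(9−8) = 2·5·8·1 = 80 ≡ 3, so v_5 = 3^{−1} = 4 (mod 11).
  v = [4, 8, 8, 9, 4].
Step 2: syndromes of r = [1, 6, 2, 10, 8] (all sums mod 11).
  S_0 = Σ v_i r_i = 4·1 + 8·6 + 8·2 + 9·10 + 4·8 = 190 ≡ 3.
  S_1 = Σ v_i α_i r_i = 4·7·1 + 8·4·6 + 8·1·2 + 9·8·10 + 4·9·8 = 1244 ≡ 1.
  α_i^2 mod 11 = [5, 5, 1, 9, 4].
  S_2 = Σ v_i α_i^2 r_i = 4·5·1 + 8·5·6 + 8·1·2 + 9·9·10 + 4·4·8 = 1214 ≡ 4.
  S = (3, 1, 4) ≠ 0, so r is not a codeword (an error is present).
Step 3: locate the error. For a single error e at position i, S_ℓ = v_i·e·α_i^ℓ, so α_err = S_1/S_0.
  S_0^{−1} = 3^{−1} = 4 (mod 11), so α_err = 1·4 = 4 ≡ 4 = α_2. Error position i = 2.
  Consistency check: S_2/S_1 = 4·1 = 4 ≡ 4 = α_err ✓ (single-error assumption holds).
Step 4: error magnitude e = S_0/v_2 = S_0·∏_{j≠2}(α_2 − α_j) = 3·7 = 21 ≡ 10 (mod 11).
Step 5: correct position 2: c_2 = r_2 − e = 6 − 10 ≡ 7 (mod 11). Hence c = [1, 7, 2, 10, 8].
  Check: interpolating c through the α_i gives m(x) = 4 + 9·x (degree < 2) with m(α_i) = c_i for every i, so c is indeed a codeword.


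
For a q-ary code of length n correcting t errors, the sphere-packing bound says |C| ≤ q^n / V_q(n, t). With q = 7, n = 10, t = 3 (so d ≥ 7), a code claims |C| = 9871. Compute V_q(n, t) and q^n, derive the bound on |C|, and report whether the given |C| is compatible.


V_q(n, t) = 27601, q^n = 282475249, Hamming bound = 10234, |C| = 9871 ≤ bound (satisfied).

Step 1: Compute V_q(n, t) = Σ_{j=0}^3 C(n, j) (q−1)^j.
  j = 0: C(10,0)·(6)^0 = 1·1 = 1.
  j = 1: C(10,1)·(6)^1 = 10·6 = 60.
  j = 2: C(10,2)·(6)^2 = 45·36 = 1620.
  j = 3: C(10,3)·(6)^3 = 120·216 = 25920.
  V_q(n, t) = 1 + 60 + 1620 + 25920 = 27601.
Step 2: q^n = 7^10 = 282475249.
Step 3: Hamming bound ⌊q^n / V_q(n,t)⌋ = ⌊282475249/27601⌋ = 10234.
Step 4: Compare |C| = 9871 to 10234: satisfied.
The claimed |C| lies below the Hamming bound.


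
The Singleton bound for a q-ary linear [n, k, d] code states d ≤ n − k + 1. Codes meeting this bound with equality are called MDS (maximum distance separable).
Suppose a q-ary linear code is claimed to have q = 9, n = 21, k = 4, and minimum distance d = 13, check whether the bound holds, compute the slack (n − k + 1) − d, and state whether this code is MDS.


Singleton RHS = n − k + 1 = 18, slack = 5, bound satisfied, not MDS.

Singleton bound: d ≤ n − k + 1.
Here n = 21, k = 4, so n − k + 1 = 18.
Given d = 13, check d ≤ 18: YES.
Slack = (n − k + 1) − d = 5.
The code is NOT MDS (slack = 5 > 0).
Description: the claimed parameters are [21, 4, 13]_9; such a code would be non-MDS.


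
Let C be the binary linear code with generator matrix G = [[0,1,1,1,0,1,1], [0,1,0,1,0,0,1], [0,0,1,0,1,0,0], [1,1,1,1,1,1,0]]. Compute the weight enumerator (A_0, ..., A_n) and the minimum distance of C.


Weight distribution: A_0 = 1, A_2 = 3, A_3 = 4, A_4 = 3, A_5 = 4, A_6 = 1. Minimum distance d = 2.

Enumerate all 2^4 = 16 messages m ∈ F_2^4.
For each, compute codeword c = mG in F_2^7, then tally its weight.
  m = 0000 → c = 0000000, weight = 0.
  m = 1000 → c = 0111011, weight = 5.
  m = 0100 → c = 0101001, weight = 3.
  m = 1100 → c = 0010010, weight = 2.
  m = 0010 → c = 0010100, weight = 2.
  m = 1010 → c = 0101111, weight = 5.
  m = 0110 → c = 0111101, weight = 5.
  m = 1110 → c = 0000110, weight = 2.
  m = 0001 → c = 1111110, weight = 6.
  m = 1001 → c = 1000101, weight = 3.
  m = 0101 → c = 1010111, weight = 5.
  m = 1101 → c = 1101100, weight = 4.
  m = 0011 → c = 1101010, weight = 4.
  m = 1011 → c = 1010001, weight = 3.
  m = 0111 → c = 1000011, weight = 3.
  m = 1111 → c = 1111000, weight = 4.
Tally weights:
  weight 0: 1 codewords.
  weight 2: 3 codewords.
  weight 3: 4 codewords.
  weight 4: 3 codewords.
  weight 5: 4 codewords.
  weight 6: 1 codewords.
Minimum distance d = smallest w > 0 with A_w > 0 = 2.
Sanity: Σ A_w = 16 = 2^4 = 16 ✓.


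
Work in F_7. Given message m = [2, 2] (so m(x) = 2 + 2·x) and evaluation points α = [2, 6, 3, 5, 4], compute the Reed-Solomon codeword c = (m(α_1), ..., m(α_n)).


c = [6, 0, 1, 5, 3]

Message polynomial: m(x) = 2 + 2·x (mod 7).
For each evaluation point α_i, compute m(α_i) mod 7:
  α_1 = 2: Horner steps 2 → 6, so m(2) = 6.
  α_2 = 6: Horner steps 2 → 0, so m(6) = 0.
  α_3 = 3: Horner steps 2 → 1, so m(3) = 1.
  α_4 = 5: Horner steps 2 → 5, so m(5) = 5.
  α_5 = 4: Horner steps 2 → 3, so m(4) = 3.
Codeword c = [6, 0, 1, 5, 3] ∈ F_7^5.


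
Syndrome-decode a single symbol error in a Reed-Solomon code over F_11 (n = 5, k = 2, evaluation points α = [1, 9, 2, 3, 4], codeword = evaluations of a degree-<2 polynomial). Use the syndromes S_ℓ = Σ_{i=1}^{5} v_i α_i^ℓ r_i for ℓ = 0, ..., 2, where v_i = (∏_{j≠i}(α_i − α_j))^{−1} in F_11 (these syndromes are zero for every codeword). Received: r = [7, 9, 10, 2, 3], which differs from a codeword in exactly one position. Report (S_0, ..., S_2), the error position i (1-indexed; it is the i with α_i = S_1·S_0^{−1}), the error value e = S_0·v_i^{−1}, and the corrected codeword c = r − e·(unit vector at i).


S = (3, 1, 4), error at position 5, error magnitude e = 9, c = [7, 9, 10, 2, 5].

Step 1: column multipliers v_i = (∏_{j≠i}(α_i − α_j))^{−1} mod 11.
  i = 1 (α = 1): (1−9)(1−2)(1−3)(1−4) = (−8)·(−1)·(−2)·(−3) = 48 ≡ 4, so v_1 = 4^{−1} = 3 (mod 11).
  i = 2 (α = 9): (9−1)(9−2)(9−3)(9−4) = 8·7·6·5 = 1680 ≡ 8, so v_2 = 8^{−1} = 7 (mod 11).
  i = 3 (α = 2): (2−1)(2−9)(2−3)(2−4) = 1·(−7)·(−1)·(−2) = −14 ≡ 8, so v_3 = 8^{−1} = 7 (mod 11).
  i = 4 (α = 3): (3−1)(3−9)(3−2)(3−4) = 2·(−6)·1·(−1) = 12 ≡ 1, so v_4 = 1^{−1} = 1 (mod 11).
  i = 5 (α = 4): (4−1)(4−9)(4−2)(4−3) = 3·(−5)·2·1 = −30 ≡ 3, so v_5 = 3^{−1} = 4 (mod 11).
  v = [3, 7, 7, 1, 4].
Step 2: syndromes of r = [7, 9, 10, 2, 3] (all sums mod 11).
  S_0 = Σ v_i r_i = 3·7 + 7·9 + 7·10 + 1·2 + 4·3 = 168 ≡ 3.
  S_1 = Σ v_i α_i r_i = 3·1·7 + 7·9·9 + 7·2·10 + 1·3·2 + 4·4·3 = 782 ≡ 1.
  α_i^2 mod 11 = [1, 4, 4, 9, 5].
  S_2 = Σ v_i α_i^2 r_i = 3·1·7 + 7·4·9 + 7·4·10 + 1·9·2 + 4·5·3 = 631 ≡ 4.
  S = (3, 1, 4) ≠ 0, so r is not a codeword (an error is present).
Step 3: locate the error. For a single error e at position i, S_ℓ = v_i·e·α_i^ℓ, so α_err = S_1/S_0.
  S_0^{−1} = 3^{−1} = 4 (mod 11), so α_err = 1·4 = 4 ≡ 4 = α_5. Error position i = 5.
  Consistency check: S_2/S_1 = 4·1 = 4 ≡ 4 = α_err ✓ (single-error assumption holds).
Step 4: error magnitude e = S_0/v_5 = S_0·∏_{j≠5}(α_5 − α_j) = 3·3 = 9 ≡ 9 (mod 11).
Step 5: correct position 5: c_5 = r_5 − e = 3 − 9 ≡ 5 (mod 11). Hence c = [7, 9, 10, 2, 5].
  Check: interpolating c through the α_i gives m(x) = 4 + 3·x (degree < 2) with m(α_i) = c_i for every i, so c is indeed a codeword.


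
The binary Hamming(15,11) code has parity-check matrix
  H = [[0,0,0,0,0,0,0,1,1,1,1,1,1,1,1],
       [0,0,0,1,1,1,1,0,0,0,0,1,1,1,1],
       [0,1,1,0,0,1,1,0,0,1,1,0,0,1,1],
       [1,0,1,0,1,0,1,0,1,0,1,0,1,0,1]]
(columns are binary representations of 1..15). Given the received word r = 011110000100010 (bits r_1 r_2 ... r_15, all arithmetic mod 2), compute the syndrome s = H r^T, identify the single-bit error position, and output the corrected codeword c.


s = (0, 1, 0, 0)^T, error position = 4, corrected codeword c = 011010000100010

Compute s = H r^T mod 2 one row at a time:
  s_1 = 0 + 0 + 1 + 0 + 0 + 0 + 1 + 0 = 2 ≡ 0 (mod 2).
  s_2 = 1 + 1 + 0 + 0 + 0 + 0 + 1 + 0 = 3 ≡ 1 (mod 2).
  s_3 = 1 + 1 + 0 + 0 + 1 + 0 + 1 + 0 = 4 ≡ 0 (mod 2).
  s_4 = 0 + 1 + 1 + 0 + 0 + 0 + 0 + 0 = 2 ≡ 0 (mod 2).
s = (0, 1, 0, 0)^T — this equals column 4 of H (binary 0100), so error is at position 4.
Correct: flip bit 4 of r = 011110000100010 to get c = 011010000100010.


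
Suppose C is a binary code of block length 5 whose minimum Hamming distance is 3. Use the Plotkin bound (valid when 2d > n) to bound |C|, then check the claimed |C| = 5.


Plotkin bound M ≤ 6; given |C| = 5 ≤ bound (satisfied).

Check applicability: 2d = 6, n = 5.
2d − n = 1 > 0, so Plotkin applies.
Compute d/(2d−n) = 3/1 ≈ 3.0000.
⌊d/(2d−n)⌋ = 3.
Plotkin bound: M ≤ 2·3 = 6.
Given |C| = 5, check: satisfied.
This |C| is below the Plotkin bound.


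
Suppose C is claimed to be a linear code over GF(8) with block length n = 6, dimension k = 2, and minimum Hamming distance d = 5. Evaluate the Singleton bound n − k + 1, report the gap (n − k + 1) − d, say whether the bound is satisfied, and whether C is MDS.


Singleton RHS = n − k + 1 = 5, slack = 0, bound satisfied, MDS.

Singleton bound: d ≤ n − k + 1.
Here n = 6, k = 2, so n − k + 1 = 5.
Given d = 5, check d ≤ 5: YES.
Slack = (n − k + 1) − d = 0.
The code is MDS (slack = 0).
Description: the claimed parameters are [6, 2, 5]_8; such a code would be MDS (meets Singleton bound).


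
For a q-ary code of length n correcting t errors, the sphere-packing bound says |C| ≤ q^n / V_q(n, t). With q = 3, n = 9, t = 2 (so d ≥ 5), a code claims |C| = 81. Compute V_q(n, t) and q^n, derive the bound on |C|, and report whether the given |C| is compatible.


V_q(n, t) = 163, q^n = 19683, Hamming bound = 120, |C| = 81 ≤ bound (satisfied).

Step 1: Compute V_q(n, t) = Σ_{j=0}^2 C(n, j) (q−1)^j.
  j = 0: C(9,0)·(2)^0 = 1·1 = 1.
  j = 1: C(9,1)·(2)^1 = 9·2 = 18.
  j = 2: C(9,2)·(2)^2 = 36·4 = 144.
  V_q(n, t) = 1 + 18 + 144 = 163.
Step 2: q^n = 3^9 = 19683.
Step 3: Hamming bound ⌊q^n / V_q(n,t)⌋ = ⌊19683/163⌋ = 120.
Step 4: Compare |C| = 81 to 120: satisfied.
The claimed |C| lies below the Hamming bound.


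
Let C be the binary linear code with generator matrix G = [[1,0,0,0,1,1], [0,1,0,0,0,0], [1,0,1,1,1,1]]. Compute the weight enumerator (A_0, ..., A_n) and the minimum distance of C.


Weight distribution: A_0 = 1, A_1 = 1, A_2 = 1, A_3 = 2, A_4 = 1, A_5 = 1, A_6 = 1. Minimum distance d = 1.

Enumerate all 2^3 = 8 messages m ∈ F_2^3.
For each, compute codeword c = mG in F_2^6, then tally its weight.
  m = 000 → c = 000000, weight = 0.
  m = 100 → c = 100011, weight = 3.
  m = 010 → c = 010000, weight = 1.
  m = 110 → c = 110011, weight = 4.
  m = 001 → c = 101111, weight = 5.
  m = 101 → c = 001100, weight = 2.
  m = 011 → c = 111111, weight = 6.
  m = 111 → c = 011100, weight = 3.
Tally weights:
  weight 0: 1 codewords.
  weight 1: 1 codewords.
  weight 2: 1 codewords.
  weight 3: 2 codewords.
  weight 4: 1 codewords.
  weight 5: 1 codewords.
  weight 6: 1 codewords.
Minimum distance d = smallest w > 0 with A_w > 0 = 1.
Sanity: Σ A_w = 8 = 2^3 = 8 ✓.


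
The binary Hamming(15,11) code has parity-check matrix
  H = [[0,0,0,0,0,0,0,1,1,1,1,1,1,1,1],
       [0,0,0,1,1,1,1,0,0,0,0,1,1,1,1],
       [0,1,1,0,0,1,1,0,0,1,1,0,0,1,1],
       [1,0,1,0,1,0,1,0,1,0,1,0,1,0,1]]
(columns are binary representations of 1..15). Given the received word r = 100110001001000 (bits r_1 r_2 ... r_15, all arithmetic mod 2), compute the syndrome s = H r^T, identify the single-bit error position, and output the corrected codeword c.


s = (0, 1, 0, 1)^T, error position = 5, corrected codeword c = 100100001001000

Compute s = H r^T mod 2 one row at a time:
  s_1 = 0 + 1 + 0 + 0 + 1 + 0 + 0 + 0 = 2 ≡ 0 (mod 2).
  s_2 = 1 + 1 + 0 + 0 + 1 + 0 + 0 + 0 = 3 ≡ 1 (mod 2).
  s_3 = 0 + 0 + 0 + 0 + 0 + 0 + 0 + 0 = 0 ≡ 0 (mod 2).
  s_4 = 1 + 0 + 1 + 0 + 1 + 0 + 0 + 0 = 3 ≡ 1 (mod 2).
s = (0, 1, 0, 1)^T — this equals column 5 of H (binary 0101), so error is at position 5.
Correct: flip bit 5 of r = 100110001001000 to get c = 100100001001000.


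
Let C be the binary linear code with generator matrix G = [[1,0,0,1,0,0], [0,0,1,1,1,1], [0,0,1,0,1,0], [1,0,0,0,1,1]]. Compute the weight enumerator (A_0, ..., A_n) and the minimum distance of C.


Weight distribution: A_0 = 1, A_1 = 2, A_2 = 4, A_3 = 6, A_4 = 3. Minimum distance d = 1.

Enumerate all 2^4 = 16 messages m ∈ F_2^4.
For each, compute codeword c = mG in F_2^6, then tally its weight.
  m = 0000 → c = 000000, weight = 0.
  m = 1000 → c = 100100, weight = 2.
  m = 0100 → c = 001111, weight = 4.
  m = 1100 → c = 101011, weight = 4.
  m = 0010 → c = 001010, weight = 2.
  m = 1010 → c = 101110, weight = 4.
  m = 0110 → c = 000101, weight = 2.
  m = 1110 → c = 100001, weight = 2.
  m = 0001 → c = 100011, weight = 3.
  m = 1001 → c = 000111, weight = 3.
  m = 0101 → c = 101100, weight = 3.
  m = 1101 → c = 001000, weight = 1.
  m = 0011 → c = 101001, weight = 3.
  m = 1011 → c = 001101, weight = 3.
  m = 0111 → c = 100110, weight = 3.
  m = 1111 → c = 000010, weight = 1.
Tally weights:
  weight 0: 1 codewords.
  weight 1: 2 codewords.
  weight 2: 4 codewords.
  weight 3: 6 codewords.
  weight 4: 3 codewords.
Minimum distance d = smallest w > 0 with A_w > 0 = 1.
Sanity: Σ A_w = 16 = 2^4 = 16 ✓.


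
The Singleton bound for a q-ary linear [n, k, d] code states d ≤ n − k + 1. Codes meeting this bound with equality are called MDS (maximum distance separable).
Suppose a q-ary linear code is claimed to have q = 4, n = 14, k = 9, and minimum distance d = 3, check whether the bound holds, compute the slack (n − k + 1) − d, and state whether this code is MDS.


Singleton RHS = n − k + 1 = 6, slack = 3, bound satisfied, not MDS.

Singleton bound: d ≤ n − k + 1.
Here n = 14, k = 9, so n − k + 1 = 6.
Given d = 3, check d ≤ 6: YES.
Slack = (n − k + 1) − d = 3.
The code is NOT MDS (slack = 3 > 0).
Description: the claimed parameters are [14, 9, 3]_4; such a code would be non-MDS.


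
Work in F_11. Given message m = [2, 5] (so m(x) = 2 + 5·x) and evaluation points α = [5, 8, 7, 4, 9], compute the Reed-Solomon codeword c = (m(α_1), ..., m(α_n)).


c = [5, 9, 4, 0, 3]

Message polynomial: m(x) = 2 + 5·x (mod 11).
For each evaluation point α_i, compute m(α_i) mod 11:
  α_1 = 5: Horner steps 5 → 5, so m(5) = 5.
  α_2 = 8: Horner steps 5 → 9, so m(8) = 9.
  α_3 = 7: Horner steps 5 → 4, so m(7) = 4.
  α_4 = 4: Horner steps 5 → 0, so m(4) = 0.
  α_5 = 9: Horner steps 5 → 3, so m(9) = 3.
Codeword c = [5, 9, 4, 0, 3] ∈ F_11^5.


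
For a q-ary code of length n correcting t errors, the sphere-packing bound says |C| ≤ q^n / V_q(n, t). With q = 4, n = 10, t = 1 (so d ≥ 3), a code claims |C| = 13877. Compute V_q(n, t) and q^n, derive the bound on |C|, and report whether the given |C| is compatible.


V_q(n, t) = 31, q^n = 1048576, Hamming bound = 33825, |C| = 13877 ≤ bound (satisfied).

Step 1: Compute V_q(n, t) = Σ_{j=0}^1 C(n, j) (q−1)^j.
  j = 0: C(10,0)·(3)^0 = 1·1 = 1.
  j = 1: C(10,1)·(3)^1 = 10·3 = 30.
  V_q(n, t) = 1 + 30 = 31.
Step 2: q^n = 4^10 = 1048576.
Step 3: Hamming bound ⌊q^n / V_q(n,t)⌋ = ⌊1048576/31⌋ = 33825.
Step 4: Compare |C| = 13877 to 33825: satisfied.
The claimed |C| lies below the Hamming bound.


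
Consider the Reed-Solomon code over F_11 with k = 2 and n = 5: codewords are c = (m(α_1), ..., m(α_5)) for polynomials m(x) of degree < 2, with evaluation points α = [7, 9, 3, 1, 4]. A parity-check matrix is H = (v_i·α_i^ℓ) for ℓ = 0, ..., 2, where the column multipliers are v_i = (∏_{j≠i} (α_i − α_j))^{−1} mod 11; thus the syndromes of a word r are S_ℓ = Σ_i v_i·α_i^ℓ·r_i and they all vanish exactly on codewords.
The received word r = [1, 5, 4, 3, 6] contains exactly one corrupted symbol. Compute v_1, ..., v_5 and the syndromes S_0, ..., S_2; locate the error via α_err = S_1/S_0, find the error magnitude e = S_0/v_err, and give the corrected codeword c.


S = (7, 7, 7), error at position 4, error magnitude e = 3, c = [1, 5, 4, 0, 6].

Step 1: column multipliers v_i = (∏_{j≠i}(α_i − α_j))^{−1} mod 11.
  i = 1 (α = 7): (7−9)(7−3)(7−1)(7−4) = (−2)·4·6·3 = −144 ≡ 10, so v_1 = 10^{−1} = 10 (mod 11).
  i = 2 (α = 9): (9−7)(9−3)(9−1)(9−4) = 2·6·8·5 = 480 ≡ 7, so v_2 = 7^{−1} = 8 (mod 11).
  i = 3 (α = 3): (3−7)(3−9)(3−1)(3−4) = (−4)·(−6)·2·(−1) = −48 ≡ 7, so v_3 = 7^{−1} = 8 (mod 11).
  i = 4 (α = 1): (1−7)(1−9)(1−3)(1−4) = (−6)·(−8)·(−2)·(−3) = 288 ≡ 2, so v_4 = 2^{−1} = 6 (mod 11).
  i = 5 (α = 4): (4−7)(4−9)(4−3)(4−1) = (−3)·(−5)·1·3 = 45 ≡ 1, so v_5 = 1^{−1} = 1 (mod 11).
  v = [10, 8, 8, 6, 1].
Step 2: syndromes of r = [1, 5, 4, 3, 6] (all sums mod 11).
  S_0 = Σ v_i r_i = 10·1 + 8·5 + 8·4 + 6·3 + 1·6 = 106 ≡ 7.
  S_1 = Σ v_i α_i r_i = 10·7·1 + 8·9·5 + 8·3·4 + 6·1·3 + 1·4·6 = 568 ≡ 7.
  α_i^2 mod 11 = [5, 4, 9, 1, 5].
  S_2 = Σ v_i α_i^2 r_i = 10·5·1 + 8·4·5 + 8·9·4 + 6·1·3 + 1·5·6 = 546 ≡ 7.
  S = (7, 7, 7) ≠ 0, so r is not a codeword (an error is present).
Step 3: locate the error. For a single error e at position i, S_ℓ = v_i·e·α_i^ℓ, so α_err = S_1/S_0.
  S_0^{−1} = 7^{−1} = 8 (mod 11), so α_err = 7·8 = 56 ≡ 1 = α_4. Error position i = 4.
  Consistency check: S_2/S_1 = 7·8 = 56 ≡ 1 = α_err ✓ (single-error assumption holds).
Step 4: error magnitude e = S_0/v_4 = S_0·∏_{j≠4}(α_4 − α_j) = 7·2 = 14 ≡ 3 (mod 11).
Step 5: correct position 4: c_4 = r_4 − e = 3 − 3 ≡ 0 (mod 11). Hence c = [1, 5, 4, 0, 6].
  Check: interpolating c through the α_i gives m(x) = 9 + 2·x (degree < 2) with m(α_i) = c_i for every i, so c is indeed a codeword.


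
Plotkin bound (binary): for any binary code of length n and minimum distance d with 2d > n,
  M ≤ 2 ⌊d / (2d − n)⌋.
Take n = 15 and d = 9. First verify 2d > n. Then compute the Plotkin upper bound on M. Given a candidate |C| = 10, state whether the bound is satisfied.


Plotkin bound M ≤ 6; given |C| = 10 > bound (violated).

Check applicability: 2d = 18, n = 15.
2d − n = 3 > 0, so Plotkin applies.
Compute d/(2d−n) = 9/3 ≈ 3.0000.
⌊d/(2d−n)⌋ = 3.
Plotkin bound: M ≤ 2·3 = 6.
Given |C| = 10, check: VIOLATED.
This |C| is above the Plotkin bound, so no binary code with n = 15, d = 9 and 10 codewords exists.


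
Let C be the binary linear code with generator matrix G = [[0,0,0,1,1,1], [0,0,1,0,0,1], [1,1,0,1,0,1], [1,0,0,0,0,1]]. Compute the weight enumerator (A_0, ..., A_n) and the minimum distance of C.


Weight distribution: A_0 = 1, A_2 = 4, A_3 = 6, A_4 = 3, A_5 = 2. Minimum distance d = 2.

Enumerate all 2^4 = 16 messages m ∈ F_2^4.
For each, compute codeword c = mG in F_2^6, then tally its weight.
  m = 0000 → c = 000000, weight = 0.
  m = 1000 → c = 000111, weight = 3.
  m = 0100 → c = 001001, weight = 2.
  m = 1100 → c = 001110, weight = 3.
  m = 0010 → c = 110101, weight = 4.
  m = 1010 → c = 110010, weight = 3.
  m = 0110 → c = 111100, weight = 4.
  m = 1110 → c = 111011, weight = 5.
  m = 0001 → c = 100001, weight = 2.
  m = 1001 → c = 100110, weight = 3.
  m = 0101 → c = 101000, weight = 2.
  m = 1101 → c = 101111, weight = 5.
  m = 0011 → c = 010100, weight = 2.
  m = 1011 → c = 010011, weight = 3.
  m = 0111 → c = 011101, weight = 4.
  m = 1111 → c = 011010, weight = 3.
Tally weights:
  weight 0: 1 codewords.
  weight 2: 4 codewords.
  weight 3: 6 codewords.
  weight 4: 3 codewords.
  weight 5: 2 codewords.
Minimum distance d = smallest w > 0 with A_w > 0 = 2.
Sanity: Σ A_w = 16 = 2^4 = 16 ✓.


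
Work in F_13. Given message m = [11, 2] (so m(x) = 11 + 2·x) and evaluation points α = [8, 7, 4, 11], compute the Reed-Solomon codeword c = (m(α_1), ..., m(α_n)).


c = [1, 12, 6, 7]

Message polynomial: m(x) = 11 + 2·x (mod 13).
For each evaluation point α_i, compute m(α_i) mod 13:
  α_1 = 8: Horner steps 2 → 1, so m(8) = 1.
  α_2 = 7: Horner steps 2 → 12, so m(7) = 12.
  α_3 = 4: Horner steps 2 → 6, so m(4) = 6.
  α_4 = 11: Horner steps 2 → 7, so m(11) = 7.
Codeword c = [1, 12, 6, 7] ∈ F_13^4.


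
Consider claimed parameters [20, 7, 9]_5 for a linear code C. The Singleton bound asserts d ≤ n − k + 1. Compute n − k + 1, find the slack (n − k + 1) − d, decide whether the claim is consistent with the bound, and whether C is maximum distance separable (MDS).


Singleton RHS = n − k + 1 = 14, slack = 5, bound satisfied, not MDS.

Singleton bound: d ≤ n − k + 1.
Here n = 20, k = 7, so n − k + 1 = 14.
Given d = 9, check d ≤ 14: YES.
Slack = (n − k + 1) − d = 5.
The code is NOT MDS (slack = 5 > 0).
Description: the claimed parameters are [20, 7, 9]_5; such a code would be non-MDS.


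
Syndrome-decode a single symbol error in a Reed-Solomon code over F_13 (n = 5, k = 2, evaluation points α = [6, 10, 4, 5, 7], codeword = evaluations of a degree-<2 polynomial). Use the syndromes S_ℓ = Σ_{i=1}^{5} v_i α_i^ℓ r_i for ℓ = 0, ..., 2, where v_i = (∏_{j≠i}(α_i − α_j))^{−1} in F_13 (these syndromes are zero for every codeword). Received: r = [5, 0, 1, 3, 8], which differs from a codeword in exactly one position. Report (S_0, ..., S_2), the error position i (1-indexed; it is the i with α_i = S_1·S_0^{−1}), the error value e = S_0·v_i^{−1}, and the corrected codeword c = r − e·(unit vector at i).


S = (5, 9, 11), error at position 5, error magnitude e = 1, c = [5, 0, 1, 3, 7].

Step 1: column multipliers v_i = (∏_{j≠i}(α_i − α_j))^{−1} mod 13.
  i = 1 (α = 6): (6−10)(6−4)(6−5)(6−7) = (−4)·2·1·(−1) = 8 ≡ 8, so v_1 = 8^{−1} = 5 (mod 13).
  i = 2 (α = 10): (10−6)(10−4)(10−5)(10−7) = 4·6·5·3 = 360 ≡ 9, so v_2 = 9^{−1} = 3 (mod 13).
  i = 3 (α = 4): (4−6)(4−10)(4−5)(4−7) = (−2)·(−6)·(−1)·(−3) = 36 ≡ 10, so v_3 = 10^{−1} = 4 (mod 13).
  i = 4 (α = 5): (5−6)(5−10)(5−4)(5−7) = (−1)·(−5)·1·(−2) = −10 ≡ 3, so v_4 = 3^{−1} = 9 (mod 13).
  i = 5 (α = 7): (7−6)(7−10)(7−4)(7−5) = 1·(−3)·3·2 = −18 ≡ 8, so v_5 = 8^{−1} = 5 (mod 13).
  v = [5, 3, 4, 9, 5].
Step 2: syndromes of r = [5, 0, 1, 3, 8] (all sums mod 13).
  S_0 = Σ v_i r_i = 5·5 + 3·0 + 4·1 + 9·3 + 5·8 = 96 ≡ 5.
  S_1 = Σ v_i α_i r_i = 5·6·5 + 3·10·0 + 4·4·1 + 9·5·3 + 5·7·8 = 581 ≡ 9.
  α_i^2 mod 13 = [10, 9, 3, 12, 10].
  S_2 = Σ v_i α_i^2 r_i = 5·10·5 + 3·9·0 + 4·3·1 + 9·12·3 + 5·10·8 = 986 ≡ 11.
  S = (5, 9, 11) ≠ 0, so r is not a codeword (an error is present).
Step 3: locate the error. For a single error e at position i, S_ℓ = v_i·e·α_i^ℓ, so α_err = S_1/S_0.
  S_0^{−1} = 5^{−1} = 8 (mod 13), so α_err = 9·8 = 72 ≡ 7 = α_5. Error position i = 5.
  Consistency check: S_2/S_1 = 11·3 = 33 ≡ 7 = α_err ✓ (single-error assumption holds).
Step 4: error magnitude e = S_0/v_5 = S_0·∏_{j≠5}(α_5 − α_j) = 5·8 = 40 ≡ 1 (mod 13).
Step 5: correct position 5: c_5 = r_5 − e = 8 − 1 ≡ 7 (mod 13). Hence c = [5, 0, 1, 3, 7].
  Check: interpolating c through the α_i gives m(x) = 6 + 2·x (degree < 2) with m(α_i) = c_i for every i, so c is indeed a codeword.


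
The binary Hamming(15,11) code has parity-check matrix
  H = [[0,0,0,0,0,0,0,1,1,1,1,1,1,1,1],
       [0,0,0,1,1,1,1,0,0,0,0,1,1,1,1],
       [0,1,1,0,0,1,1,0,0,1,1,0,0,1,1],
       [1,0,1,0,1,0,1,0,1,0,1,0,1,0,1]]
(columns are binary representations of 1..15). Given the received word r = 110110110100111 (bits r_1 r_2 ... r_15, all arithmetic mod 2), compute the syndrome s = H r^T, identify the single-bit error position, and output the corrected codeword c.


s = (1, 0, 1, 1)^T, error position = 11, corrected codeword c = 110110110110111

Compute s = H r^T mod 2 one row at a time:
  s_1 = 1 + 0 + 1 + 0 + 0 + 1 + 1 + 1 = 5 ≡ 1 (mod 2).
  s_2 = 1 + 1 + 0 + 1 + 0 + 1 + 1 + 1 = 6 ≡ 0 (mod 2).
  s_3 = 1 + 0 + 0 + 1 + 1 + 0 + 1 + 1 = 5 ≡ 1 (mod 2).
  s_4 = 1 + 0 + 1 + 1 + 0 + 0 + 1 + 1 = 5 ≡ 1 (mod 2).
s = (1, 0, 1, 1)^T — this equals column 11 of H (binary 1011), so error is at position 11.
Correct: flip bit 11 of r = 110110110100111 to get c = 110110110110111.


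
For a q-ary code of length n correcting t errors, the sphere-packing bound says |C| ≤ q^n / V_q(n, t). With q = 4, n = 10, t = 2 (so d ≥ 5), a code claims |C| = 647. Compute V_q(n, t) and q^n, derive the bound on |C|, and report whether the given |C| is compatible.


V_q(n, t) = 436, q^n = 1048576, Hamming bound = 2404, |C| = 647 ≤ bound (satisfied).

Step 1: Compute V_q(n, t) = Σ_{j=0}^2 C(n, j) (q−1)^j.
  j = 0: C(10,0)·(3)^0 = 1·1 = 1.
  j = 1: C(10,1)·(3)^1 = 10·3 = 30.
  j = 2: C(10,2)·(3)^2 = 45·9 = 405.
  V_q(n, t) = 1 + 30 + 405 = 436.
Step 2: q^n = 4^10 = 1048576.
Step 3: Hamming bound ⌊q^n / V_q(n,t)⌋ = ⌊1048576/436⌋ = 2404.
Step 4: Compare |C| = 647 to 2404: satisfied.
The claimed |C| lies below the Hamming bound.


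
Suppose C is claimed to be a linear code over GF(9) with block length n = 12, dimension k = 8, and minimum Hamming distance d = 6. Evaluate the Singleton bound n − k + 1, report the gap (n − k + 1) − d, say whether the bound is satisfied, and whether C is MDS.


Singleton RHS = n − k + 1 = 5, slack = -1, bound violated (no such code; not MDS).

Singleton bound: d ≤ n − k + 1.
Here n = 12, k = 8, so n − k + 1 = 5.
Given d = 6, check d ≤ 5: NO.
Slack = (n − k + 1) − d = -1.
The slack is negative: d = 6 exceeds n − k + 1 = 5 by 1, so the Singleton bound is violated and no linear [12, 8, 6]_9 code can exist. In particular it is not MDS (MDS requires d = n − k + 1 exactly).
Description: the claimed parameters are [12, 8, 6]_9; such a code would be impossible (violates the Singleton bound).


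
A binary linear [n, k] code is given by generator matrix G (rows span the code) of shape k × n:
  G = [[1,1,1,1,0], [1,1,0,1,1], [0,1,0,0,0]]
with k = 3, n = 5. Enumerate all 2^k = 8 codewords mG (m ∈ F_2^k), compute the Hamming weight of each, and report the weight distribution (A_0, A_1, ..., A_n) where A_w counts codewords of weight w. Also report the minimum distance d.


Weight distribution: A_0 = 1, A_1 = 1, A_2 = 1, A_3 = 3, A_4 = 2. Minimum distance d = 1.

Enumerate all 2^3 = 8 messages m ∈ F_2^3.
For each, compute codeword c = mG in F_2^5, then tally its weight.
  m = 000 → c = 00000, weight = 0.
  m = 100 → c = 11110, weight = 4.
  m = 010 → c = 11011, weight = 4.
  m = 110 → c = 00101, weight = 2.
  m = 001 → c = 01000, weight = 1.
  m = 101 → c = 10110, weight = 3.
  m = 011 → c = 10011, weight = 3.
  m = 111 → c = 01101, weight = 3.
Tally weights:
  weight 0: 1 codewords.
  weight 1: 1 codewords.
  weight 2: 1 codewords.
  weight 3: 3 codewords.
  weight 4: 2 codewords.
Minimum distance d = smallest w > 0 with A_w > 0 = 1.
Sanity: Σ A_w = 8 = 2^3 = 8 ✓.


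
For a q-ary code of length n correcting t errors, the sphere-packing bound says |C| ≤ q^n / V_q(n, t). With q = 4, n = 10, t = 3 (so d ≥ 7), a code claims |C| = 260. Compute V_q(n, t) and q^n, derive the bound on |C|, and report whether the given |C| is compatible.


V_q(n, t) = 3676, q^n = 1048576, Hamming bound = 285, |C| = 260 ≤ bound (satisfied).

Step 1: Compute V_q(n, t) = Σ_{j=0}^3 C(n, j) (q−1)^j.
  j = 0: C(10,0)·(3)^0 = 1·1 = 1.
  j = 1: C(10,1)·(3)^1 = 10·3 = 30.
  j = 2: C(10,2)·(3)^2 = 45·9 = 405.
  j = 3: C(10,3)·(3)^3 = 120·27 = 3240.
  V_q(n, t) = 1 + 30 + 405 + 3240 = 3676.
Step 2: q^n = 4^10 = 1048576.
Step 3: Hamming bound ⌊q^n / V_q(n,t)⌋ = ⌊1048576/3676⌋ = 285.
Step 4: Compare |C| = 260 to 285: satisfied.
The claimed |C| lies below the Hamming bound.


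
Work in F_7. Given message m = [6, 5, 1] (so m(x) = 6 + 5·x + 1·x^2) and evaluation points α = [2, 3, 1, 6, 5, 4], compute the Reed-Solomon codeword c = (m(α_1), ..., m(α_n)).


c = [6, 2, 5, 2, 0, 0]

Message polynomial: m(x) = 6 + 5·x + 1·x^2 (mod 7).
For each evaluation point α_i, compute m(α_i) mod 7:
  α_1 = 2: Horner steps 1 → 0 → 6, so m(2) = 6.
  α_2 = 3: Horner steps 1 → 1 → 2, so m(3) = 2.
  α_3 = 1: Horner steps 1 → 6 → 5, so m(1) = 5.
  α_4 = 6: Horner steps 1 → 4 → 2, so m(6) = 2.
  α_5 = 5: Horner steps 1 → 3 → 0, so m(5) = 0.
  α_6 = 4: Horner steps 1 → 2 → 0, so m(4) = 0.
Codeword c = [6, 2, 5, 2, 0, 0] ∈ F_7^6.


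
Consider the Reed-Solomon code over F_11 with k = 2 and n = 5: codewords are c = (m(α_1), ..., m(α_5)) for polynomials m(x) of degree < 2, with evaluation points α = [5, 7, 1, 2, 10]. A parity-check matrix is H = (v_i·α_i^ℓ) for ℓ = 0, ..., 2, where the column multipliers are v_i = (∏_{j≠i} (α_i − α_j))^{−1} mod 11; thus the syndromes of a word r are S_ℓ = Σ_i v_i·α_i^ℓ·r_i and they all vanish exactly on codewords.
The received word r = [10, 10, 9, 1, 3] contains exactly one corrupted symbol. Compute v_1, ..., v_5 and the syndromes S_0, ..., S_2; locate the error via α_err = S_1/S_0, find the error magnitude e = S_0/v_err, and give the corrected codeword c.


S = (7, 5, 2), error at position 2, error magnitude e = 5, c = [10, 5, 9, 1, 3].

Step 1: column multipliers v_i = (∏_{j≠i}(α_i − α_j))^{−1} mod 11.
  i = 1 (α = 5): (5−7)(5−1)(5−2)(5−10) = (−2)·4·3·(−5) = 120 ≡ 10, so v_1 = 10^{−1} = 10 (mod 11).
  i = 2 (α = 7): (7−5)(7−1)(7−2)(7−10) = 2·6·5·(−3) = −180 ≡ 7, so v_2 = 7^{−1} = 8 (mod 11).
  i = 3 (α = 1): (1−5)(1−7)(1−2)(1−10) = (−4)·(−6)·(−1)·(−9) = 216 ≡ 7, so v_3 = 7^{−1} = 8 (mod 11).
  i = 4 (α = 2): (2−5)(2−7)(2−1)(2−10) = (−3)·(−5)·1·(−8) = −120 ≡ 1, so v_4 = 1^{−1} = 1 (mod 11).
  i = 5 (α = 10): (10−5)(10−7)(10−1)(10−2) = 5·3·9·8 = 1080 ≡ 2, so v_5 = 2^{−1} = 6 (mod 11).
  v = [10, 8, 8, 1, 6].
Step 2: syndromes of r = [10, 10, 9, 1, 3] (all sums mod 11).
  S_0 = Σ v_i r_i = 10·10 + 8·10 + 8·9 + 1·1 + 6·3 = 271 ≡ 7.
  S_1 = Σ v_i α_i r_i = 10·5·10 + 8·7·10 + 8·1·9 + 1·2·1 + 6·10·3 = 1314 ≡ 5.
  α_i^2 mod 11 = [3, 5, 1, 4, 1].
  S_2 = Σ v_i α_i^2 r_i = 10·3·10 + 8·5·10 + 8·1·9 + 1·4·1 + 6·1·3 = 794 ≡ 2.
  S = (7, 5, 2) ≠ 0, so r is not a codeword (an error is present).
Step 3: locate the error. For a single error e at position i, S_ℓ = v_i·e·α_i^ℓ, so α_err = S_1/S_0.
  S_0^{−1} = 7^{−1} = 8 (mod 11), so α_err = 5·8 = 40 ≡ 7 = α_2. Error position i = 2.
  Consistency check: S_2/S_1 = 2·9 = 18 ≡ 7 = α_err ✓ (single-error assumption holds).
Step 4: error magnitude e = S_0/v_2 = S_0·∏_{j≠2}(α_2 − α_j) = 7·7 = 49 ≡ 5 (mod 11).
Step 5: correct position 2: c_2 = r_2 − e = 10 − 5 ≡ 5 (mod 11). Hence c = [10, 5, 9, 1, 3].
  Check: interpolating c through the α_i gives m(x) = 6 + 3·x (degree < 2) with m(α_i) = c_i for every i, so c is indeed a codeword.


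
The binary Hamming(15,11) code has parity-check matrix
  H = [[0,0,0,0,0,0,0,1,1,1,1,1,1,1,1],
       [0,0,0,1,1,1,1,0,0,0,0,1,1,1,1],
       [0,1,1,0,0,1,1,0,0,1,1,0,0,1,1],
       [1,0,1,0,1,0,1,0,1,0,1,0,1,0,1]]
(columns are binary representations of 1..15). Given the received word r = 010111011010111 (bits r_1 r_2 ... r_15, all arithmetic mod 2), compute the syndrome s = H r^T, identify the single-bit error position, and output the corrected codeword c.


s = (0, 0, 1, 1)^T, error position = 3, corrected codeword c = 011111011010111

Compute s = H r^T mod 2 one row at a time:
  s_1 = 1 + 1 + 0 + 1 + 0 + 1 + 1 + 1 = 6 ≡ 0 (mod 2).
  s_2 = 1 + 1 + 1 + 0 + 0 + 1 + 1 + 1 = 6 ≡ 0 (mod 2).
  s_3 = 1 + 0 + 1 + 0 + 0 + 1 + 1 + 1 = 5 ≡ 1 (mod 2).
  s_4 = 0 + 0 + 1 + 0 + 1 + 1 + 1 + 1 = 5 ≡ 1 (mod 2).
s = (0, 0, 1, 1)^T — this equals column 3 of H (binary 0011), so error is at position 3.
Correct: flip bit 3 of r = 010111011010111 to get c = 011111011010111.


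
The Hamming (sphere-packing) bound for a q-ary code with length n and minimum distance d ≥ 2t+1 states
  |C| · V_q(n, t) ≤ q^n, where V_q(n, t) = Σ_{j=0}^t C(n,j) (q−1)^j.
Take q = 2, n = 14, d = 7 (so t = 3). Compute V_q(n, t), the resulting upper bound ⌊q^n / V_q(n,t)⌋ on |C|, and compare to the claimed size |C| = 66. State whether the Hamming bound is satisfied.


V_q(n, t) = 470, q^n = 16384, Hamming bound = 34, |C| = 66 > bound (violated).

Step 1: Compute V_q(n, t) = Σ_{j=0}^3 C(n, j) (q−1)^j.
  j = 0: C(14,0)·(1)^0 = 1·1 = 1.
  j = 1: C(14,1)·(1)^1 = 14·1 = 14.
  j = 2: C(14,2)·(1)^2 = 91·1 = 91.
  j = 3: C(14,3)·(1)^3 = 364·1 = 364.
  V_q(n, t) = 1 + 14 + 91 + 364 = 470.
Step 2: q^n = 2^14 = 16384.
Step 3: Hamming bound ⌊q^n / V_q(n,t)⌋ = ⌊16384/470⌋ = 34.
Step 4: Compare |C| = 66 to 34: violated.
The claimed |C| lies above the Hamming bound, so no 2-ary code of length 14 with d ≥ 7 can have 66 codewords.


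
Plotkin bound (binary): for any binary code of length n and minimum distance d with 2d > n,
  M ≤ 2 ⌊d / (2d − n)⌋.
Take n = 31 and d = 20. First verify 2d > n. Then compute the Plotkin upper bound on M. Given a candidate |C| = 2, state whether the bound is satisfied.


Plotkin bound M ≤ 4; given |C| = 2 ≤ bound (satisfied).

Check applicability: 2d = 40, n = 31.
2d − n = 9 > 0, so Plotkin applies.
Compute d/(2d−n) = 20/9 ≈ 2.2222.
⌊d/(2d−n)⌋ = 2.
Plotkin bound: M ≤ 2·2 = 4.
Given |C| = 2, check: satisfied.
This |C| is below the Plotkin bound.


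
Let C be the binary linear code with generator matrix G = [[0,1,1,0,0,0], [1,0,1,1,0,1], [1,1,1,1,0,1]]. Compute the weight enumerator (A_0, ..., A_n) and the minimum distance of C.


Weight distribution: A_0 = 1, A_1 = 2, A_2 = 1, A_3 = 1, A_4 = 2, A_5 = 1. Minimum distance d = 1.

Enumerate all 2^3 = 8 messages m ∈ F_2^3.
For each, compute codeword c = mG in F_2^6, then tally its weight.
  m = 000 → c = 000000, weight = 0.
  m = 100 → c = 011000, weight = 2.
  m = 010 → c = 101101, weight = 4.
  m = 110 → c = 110101, weight = 4.
  m = 001 → c = 111101, weight = 5.
  m = 101 → c = 100101, weight = 3.
  m = 011 → c = 010000, weight = 1.
  m = 111 → c = 001000, weight = 1.
Tally weights:
  weight 0: 1 codewords.
  weight 1: 2 codewords.
  weight 2: 1 codewords.
  weight 3: 1 codewords.
  weight 4: 2 codewords.
  weight 5: 1 codewords.
Minimum distance d = smallest w > 0 with A_w > 0 = 1.
Sanity: Σ A_w = 8 = 2^3 = 8 ✓.
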